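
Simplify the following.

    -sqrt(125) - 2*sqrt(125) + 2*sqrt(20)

-11*sqrt(5)

sqrt(125) = 5*sqrt(5); 2*sqrt(125) = 10*sqrt(5); 2*sqrt(20) = 4*sqrt(5)
Combine: (-5 - 10 + 4)·sqrt(5) = -11*sqrt(5)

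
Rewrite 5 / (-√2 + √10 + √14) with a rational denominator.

Group as (√10 + √14) - √2; multiply by (√10 + √14) + √2, then rationalise the remaining surd.

(-55*√2 - 5*√14 + 15*√10 + 10*√70)/38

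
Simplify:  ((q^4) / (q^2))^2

q^4

Inside the bracket: q^2
Raise to the power 2: q^4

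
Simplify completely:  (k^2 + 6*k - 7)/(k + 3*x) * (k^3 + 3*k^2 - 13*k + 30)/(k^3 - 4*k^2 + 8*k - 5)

(k^2 + 13*k + 42)/(k + 3*x)

Factor: k^2 + 6*k - 7 = (k - 1)*(k + 7);  k^3 + 3*k^2 - 13*k + 30 = (k + 6)*(k^2 - 3*k + 5);  k^3 - 4*k^2 + 8*k - 5 = (k - 1)*(k^2 - 3*k + 5)
Cancel the common factors (k^2 - 3*k + 5), (k - 1).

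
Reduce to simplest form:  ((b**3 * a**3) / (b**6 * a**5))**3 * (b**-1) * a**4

1/(a**2*b**10)

Inside the bracket: (b**-3) * (a**-2)
Raise to the power 3: (b**-9) * (a**-6)
Multiply by (b**-1) * a**4: add exponents.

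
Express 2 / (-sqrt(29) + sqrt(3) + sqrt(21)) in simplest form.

Group as (sqrt(3) + sqrt(21)) - sqrt(29); multiply by (sqrt(3) + sqrt(21)) + sqrt(29), then rationalise the remaining surd.

(10*sqrt(29) + 22*sqrt(21) + 94*sqrt(3) + 12*sqrt(203))/227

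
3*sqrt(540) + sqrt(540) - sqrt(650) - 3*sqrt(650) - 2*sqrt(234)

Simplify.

-26*sqrt(26) + 24*sqrt(15)

3*sqrt(540) = 18*sqrt(15); sqrt(540) = 6*sqrt(15); sqrt(650) = 5*sqrt(26); 3*sqrt(650) = 15*sqrt(26); 2*sqrt(234) = 6*sqrt(26)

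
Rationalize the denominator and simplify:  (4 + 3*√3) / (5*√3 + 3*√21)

Multiply numerator and denominator by -3*√21 + 5*√3.
Denominator becomes -114; numerator becomes -27*√7 - 12*√21 + 20*√3 + 45.

(-45 - 20*√3 + 12*√21 + 27*√7)/114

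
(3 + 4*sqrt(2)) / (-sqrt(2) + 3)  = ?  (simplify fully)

(17 + 15*sqrt(2))/7

Multiply numerator and denominator by sqrt(2) + 3.
Denominator becomes 7; numerator becomes 17 + 15*sqrt(2).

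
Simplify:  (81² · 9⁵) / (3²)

81² = 3^8; 9⁵ = 3^10; 3² = 3^2
Combine exponents: 3^16

3^16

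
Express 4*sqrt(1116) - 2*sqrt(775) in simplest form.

4*sqrt(1116) = 24*sqrt(31); 2*sqrt(775) = 10*sqrt(31)
Combine: (24 - 10)·sqrt(31) = 14*sqrt(31)

14*sqrt(31)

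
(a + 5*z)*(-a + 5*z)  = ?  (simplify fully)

-a^2 + 25*z^2

Product of conjugates: (P+Q)(P-Q) = P^2 - Q^2.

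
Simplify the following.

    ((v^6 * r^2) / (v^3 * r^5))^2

Inside the bracket: v^3 * (r^-3)
Raise to the power 2: v^6 * (r^-6)

v^6/r^6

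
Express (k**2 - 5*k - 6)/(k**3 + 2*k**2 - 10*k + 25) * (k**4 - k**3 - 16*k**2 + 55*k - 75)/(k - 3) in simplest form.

k**2 - 5*k - 6

Factor: k**2 - 5*k - 6 = (k + 1)*(k - 6);  k**3 + 2*k**2 - 10*k + 25 = (k + 5)*(k**2 - 3*k + 5);  k**4 - k**3 - 16*k**2 + 55*k - 75 = (k - 3)*(k + 5)*(k**2 - 3*k + 5)
Cancel the common factors (k**2 - 3*k + 5), (k + 5), (k - 3).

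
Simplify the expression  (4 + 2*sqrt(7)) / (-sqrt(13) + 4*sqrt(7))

(4*sqrt(13) + 2*sqrt(91) + 16*sqrt(7) + 56)/99

Multiply numerator and denominator by sqrt(13) + 4*sqrt(7).
Denominator becomes 99; numerator becomes 4*sqrt(13) + 2*sqrt(91) + 16*sqrt(7) + 56.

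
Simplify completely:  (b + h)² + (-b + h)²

2*b² + 2*h²

Write as f(h,b) + f(h,-b) and expand.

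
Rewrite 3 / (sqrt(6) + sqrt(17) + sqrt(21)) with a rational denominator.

(-9*sqrt(238) + 3*sqrt(21) + 15*sqrt(17) + 48*sqrt(6))/202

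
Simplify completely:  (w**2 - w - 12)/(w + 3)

Factor: w**2 - w - 12 = (w + 3)*(w - 4)
Cancel the common factor (w + 3).

w - 4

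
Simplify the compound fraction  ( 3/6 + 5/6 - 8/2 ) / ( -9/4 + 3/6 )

Numerator: 3/6 + 5/6 - 8/2 = -8/3
Denominator: -9/4 + 3/6 = -7/4
Divide: (-8/3) · (-4/7) = 32/21

32/21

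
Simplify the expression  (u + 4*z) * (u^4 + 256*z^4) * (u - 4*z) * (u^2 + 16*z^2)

u^8 - 65536*z^8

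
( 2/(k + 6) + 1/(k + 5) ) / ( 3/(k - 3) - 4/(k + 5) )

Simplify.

(-3*k^2 - 7*k + 48)/(k^2 - 21*k - 162)

Numerator: 2/(k + 6) + 1/(k + 5) = (3*k + 16)/(k^2 + 11*k + 30)
Denominator: 3/(k - 3) - 4/(k + 5) = (-k + 27)/(k^2 + 2*k - 15)
Divide: ((3*k + 16)/(k^2 + 11*k + 30)) · ((k^2 + 2*k - 15)/(-k + 27)) = (-3*k^2 - 7*k + 48)/(k^2 - 21*k - 162)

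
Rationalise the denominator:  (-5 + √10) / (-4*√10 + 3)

(-25 + 17*√10)/151

Multiply numerator and denominator by 3 + 4*√10.
Denominator becomes -151; numerator becomes -17*√10 + 25.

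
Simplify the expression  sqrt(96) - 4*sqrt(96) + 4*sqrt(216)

12*sqrt(6)

sqrt(96) = 4*sqrt(6); 4*sqrt(96) = 16*sqrt(6); 4*sqrt(216) = 24*sqrt(6)
Combine: (4 - 16 + 24)·sqrt(6) = 12*sqrt(6)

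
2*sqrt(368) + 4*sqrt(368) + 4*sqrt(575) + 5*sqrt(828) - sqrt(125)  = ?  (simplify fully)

-5*sqrt(5) + 74*sqrt(23)

2*sqrt(368) = 8*sqrt(23); 4*sqrt(368) = 16*sqrt(23); 4*sqrt(575) = 20*sqrt(23); 5*sqrt(828) = 30*sqrt(23); sqrt(125) = 5*sqrt(5)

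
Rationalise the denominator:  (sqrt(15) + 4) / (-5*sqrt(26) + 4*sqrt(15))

(-20*sqrt(26) - 5*sqrt(390) - 16*sqrt(15) - 60)/410

Multiply numerator and denominator by 4*sqrt(15) + 5*sqrt(26).
Denominator becomes -410; numerator becomes 60 + 16*sqrt(15) + 5*sqrt(390) + 20*sqrt(26).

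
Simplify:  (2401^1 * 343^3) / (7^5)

2401^1 = 7^4; 343^3 = 7^9; 7^5 = 7^5
Combine exponents: 7^8

7^8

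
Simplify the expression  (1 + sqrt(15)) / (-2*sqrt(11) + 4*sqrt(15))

Multiply numerator and denominator by 2*sqrt(11) + 4*sqrt(15).
Denominator becomes 196; numerator becomes 2*sqrt(11) + 4*sqrt(15) + 2*sqrt(165) + 60.

(sqrt(11) + 2*sqrt(15) + sqrt(165) + 30)/98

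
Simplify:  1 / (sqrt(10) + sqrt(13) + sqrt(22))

Group as (sqrt(10) + sqrt(13)) + sqrt(22); multiply by (sqrt(10) + sqrt(13)) - sqrt(22), then rationalise the remaining surd.

(-4*sqrt(715) + sqrt(22) + 19*sqrt(13) + 25*sqrt(10))/519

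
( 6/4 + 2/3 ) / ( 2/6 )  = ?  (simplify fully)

Numerator: 6/4 + 2/3 = 13/6
Denominator: 2/6 = 1/3
Divide: (13/6) · (3) = 13/2

13/2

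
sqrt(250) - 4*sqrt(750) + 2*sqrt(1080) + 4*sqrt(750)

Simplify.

sqrt(250) = 5*sqrt(10); 4*sqrt(750) = 20*sqrt(30); 2*sqrt(1080) = 12*sqrt(30); 4*sqrt(750) = 20*sqrt(30)

5*sqrt(10) + 12*sqrt(30)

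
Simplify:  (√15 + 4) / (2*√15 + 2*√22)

(-4*√15 - 15 + √330 + 4*√22)/14

Multiply numerator and denominator by -2*√22 + 2*√15.
Denominator becomes -28; numerator becomes -8*√22 - 2*√330 + 30 + 8*√15.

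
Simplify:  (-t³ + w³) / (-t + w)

Apply the difference-of-cubes factorisation and cancel (-t + w).

t² + t*w + w²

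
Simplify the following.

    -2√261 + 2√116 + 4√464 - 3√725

2√261 = 6*√29; 2√116 = 4*√29; 4√464 = 16*√29; 3√725 = 15*√29
Combine: (-6 + 4 + 16 - 15)·√29 = -√29

-√29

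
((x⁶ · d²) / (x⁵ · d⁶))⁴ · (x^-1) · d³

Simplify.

x³/d^13

Inside the bracket: x¹ · (d^-4)
Raise to the power 4: x⁴ · (d^-16)
Multiply by (x^-1) · d³: add exponents.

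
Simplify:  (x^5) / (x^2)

x^3

Quotient: x^3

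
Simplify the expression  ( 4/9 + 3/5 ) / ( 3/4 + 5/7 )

1316/1845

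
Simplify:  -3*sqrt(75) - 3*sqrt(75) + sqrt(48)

-26*sqrt(3)

3*sqrt(75) = 15*sqrt(3); 3*sqrt(75) = 15*sqrt(3); sqrt(48) = 4*sqrt(3)
Combine: (-15 - 15 + 4)·sqrt(3) = -26*sqrt(3)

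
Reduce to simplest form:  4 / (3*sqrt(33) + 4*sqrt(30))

Multiply numerator and denominator by -4*sqrt(30) + 3*sqrt(33).
Denominator becomes -183; numerator becomes -16*sqrt(30) + 12*sqrt(33).

(-12*sqrt(33) + 16*sqrt(30))/183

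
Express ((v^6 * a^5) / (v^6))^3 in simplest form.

Inside the bracket: a^5
Raise to the power 3: a^15

a^15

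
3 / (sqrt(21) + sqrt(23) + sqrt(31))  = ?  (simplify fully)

Group as (sqrt(21) + sqrt(23)) + sqrt(31); multiply by (sqrt(21) + sqrt(23)) - sqrt(31), then rationalise the remaining surd.

(-6*sqrt(14973) + 39*sqrt(31) + 87*sqrt(23) + 99*sqrt(21))/1763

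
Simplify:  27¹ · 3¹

27¹ = 3^3; 3¹ = 3^1
Combine exponents: 3^4

3^4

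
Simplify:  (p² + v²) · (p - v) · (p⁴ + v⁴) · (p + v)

p⁸ - v⁸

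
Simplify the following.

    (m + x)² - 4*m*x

Expanding gives m² - 2*m*x + x², a perfect square.

(m - x)²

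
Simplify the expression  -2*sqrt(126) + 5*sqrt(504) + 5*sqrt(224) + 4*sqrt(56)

2*sqrt(126) = 6*sqrt(14); 5*sqrt(504) = 30*sqrt(14); 5*sqrt(224) = 20*sqrt(14); 4*sqrt(56) = 8*sqrt(14)
Combine: (-6 + 30 + 20 + 8)·sqrt(14) = 52*sqrt(14)

52*sqrt(14)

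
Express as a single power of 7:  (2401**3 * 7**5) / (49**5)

2401**3 = 7**12; 7**5 = 7**5; 49**5 = 7**10
Combine exponents: 7**7

7**7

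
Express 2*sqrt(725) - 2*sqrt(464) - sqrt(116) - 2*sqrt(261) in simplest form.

-6*sqrt(29)

2*sqrt(725) = 10*sqrt(29); 2*sqrt(464) = 8*sqrt(29); sqrt(116) = 2*sqrt(29); 2*sqrt(261) = 6*sqrt(29)
Combine: (10 - 8 - 2 - 6)·sqrt(29) = -6*sqrt(29)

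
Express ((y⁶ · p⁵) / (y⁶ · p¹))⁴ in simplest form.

Inside the bracket: p⁴
Raise to the power 4: p^16

p^16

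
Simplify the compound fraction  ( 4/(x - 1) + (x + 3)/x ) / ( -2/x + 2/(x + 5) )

Numerator: 4/(x - 1) + (x + 3)/x = (x² + 6*x - 3)/(x² - x)
Denominator: -2/x + 2/(x + 5) = -10/(x² + 5*x)
Divide: ((x² + 6*x - 3)/(x² - x)) · (-x²/10 - x/2) = (-x³ - 11*x² - 27*x + 15)/(10*x - 10)

(-x³ - 11*x² - 27*x + 15)/(10*x - 10)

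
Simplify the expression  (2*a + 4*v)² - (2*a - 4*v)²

Only the odd-power cross terms survive.

32*a*v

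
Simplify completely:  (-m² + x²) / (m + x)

Factor x^2 - m^2 and cancel (m + x).

-m + x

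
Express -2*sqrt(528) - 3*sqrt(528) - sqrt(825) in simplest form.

2*sqrt(528) = 8*sqrt(33); 3*sqrt(528) = 12*sqrt(33); sqrt(825) = 5*sqrt(33)
Combine: (-8 - 12 - 5)·sqrt(33) = -25*sqrt(33)

-25*sqrt(33)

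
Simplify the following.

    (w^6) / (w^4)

w^2

Quotient: w^2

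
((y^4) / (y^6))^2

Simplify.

Inside the bracket: (y^-2)
Raise to the power 2: (y^-4)

y^(-4)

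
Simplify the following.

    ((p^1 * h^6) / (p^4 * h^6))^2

p^(-6)

Inside the bracket: (p^-3)
Raise to the power 2: (p^-6)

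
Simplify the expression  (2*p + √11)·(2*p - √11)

4*p² - 11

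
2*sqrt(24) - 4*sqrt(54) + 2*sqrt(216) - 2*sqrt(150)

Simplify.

-6*sqrt(6)

2*sqrt(24) = 4*sqrt(6); 4*sqrt(54) = 12*sqrt(6); 2*sqrt(216) = 12*sqrt(6); 2*sqrt(150) = 10*sqrt(6)
Combine: (4 - 12 + 12 - 10)·sqrt(6) = -6*sqrt(6)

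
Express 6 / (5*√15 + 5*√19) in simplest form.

(-3*√15 + 3*√19)/10

Multiply numerator and denominator by -5*√15 + 5*√19.
Denominator becomes 100; numerator becomes -30*√15 + 30*√19.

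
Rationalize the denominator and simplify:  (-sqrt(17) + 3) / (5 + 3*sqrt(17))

(-33 + 7*sqrt(17))/64

Multiply numerator and denominator by -3*sqrt(17) + 5.
Denominator becomes -128; numerator becomes -14*sqrt(17) + 66.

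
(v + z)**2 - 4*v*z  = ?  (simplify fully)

(v - z)**2

Expand the square and combine the 4*v*z term.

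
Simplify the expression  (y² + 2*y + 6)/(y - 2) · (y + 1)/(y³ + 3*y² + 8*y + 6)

1/(y - 2)

Factor: y³ + 3*y² + 8*y + 6 = (y + 1)·(y² + 2*y + 6)
Cancel the common factors (y² + 2*y + 6), (y + 1).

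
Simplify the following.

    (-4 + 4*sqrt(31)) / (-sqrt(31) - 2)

(-44 + 4*sqrt(31))/9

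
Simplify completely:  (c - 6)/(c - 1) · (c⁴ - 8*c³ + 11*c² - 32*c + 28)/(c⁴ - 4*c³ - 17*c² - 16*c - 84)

Factor: c⁴ - 8*c³ + 11*c² - 32*c + 28 = (c - 1)·(c - 7)·(c² + 4);  c⁴ - 4*c³ - 17*c² - 16*c - 84 = (c + 3)·(c - 7)·(c² + 4)
Cancel the common factors (c² + 4), (c - 1), (c - 7).

(c - 6)/(c + 3)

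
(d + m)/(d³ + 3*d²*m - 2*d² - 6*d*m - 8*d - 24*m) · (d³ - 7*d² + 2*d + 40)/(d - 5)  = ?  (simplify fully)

(d + m)/(d + 3*m)

Factor: d³ + 3*d²*m - 2*d² - 6*d*m - 8*d - 24*m = (d + 3*m)·(d - 4)·(d + 2);  d³ - 7*d² + 2*d + 40 = (d - 5)·(d - 4)·(d + 2)
Cancel the common factors (d + 2), (d - 5), (d - 4).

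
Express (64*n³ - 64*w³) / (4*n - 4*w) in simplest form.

16*n² + 16*n*w + 16*w²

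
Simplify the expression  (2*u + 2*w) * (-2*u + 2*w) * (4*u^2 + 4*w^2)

Pair the conjugate factors: ((2*w)+(2*u))((2*w)-(2*u)) = -4*u^2 + 4*w^2, then repeat with the next factor.

-16*u^4 + 16*w^4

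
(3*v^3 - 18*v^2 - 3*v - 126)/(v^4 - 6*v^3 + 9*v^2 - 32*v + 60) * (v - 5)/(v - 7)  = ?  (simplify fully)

3/(v - 2)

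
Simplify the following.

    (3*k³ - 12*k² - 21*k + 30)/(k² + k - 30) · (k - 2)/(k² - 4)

Factor: 3*k³ - 12*k² - 21*k + 30 = 3·(k + 2)·(k - 5)·(k - 1);  k² + k - 30 = (k + 6)·(k - 5);  k² - 4 = (k - 2)·(k + 2)
Cancel the common factors (k - 5), (k + 2), (k - 2).

(3*k - 3)/(k + 6)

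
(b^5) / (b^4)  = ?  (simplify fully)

b

Quotient: b^1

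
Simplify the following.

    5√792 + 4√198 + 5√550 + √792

5√792 = 30*√22; 4√198 = 12*√22; 5√550 = 25*√22; √792 = 6*√22
Combine: (30 + 12 + 25 + 6)·√22 = 73*√22

73*√22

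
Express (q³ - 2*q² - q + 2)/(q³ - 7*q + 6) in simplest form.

Factor: q³ - 2*q² - q + 2 = (q - 1)·(q - 2)·(q + 1);  q³ - 7*q + 6 = (q + 3)·(q - 2)·(q - 1)
Cancel the common factors (q - 1), (q - 2).

(q + 1)/(q + 3)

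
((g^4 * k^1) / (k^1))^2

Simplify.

Inside the bracket: g^4
Raise to the power 2: g^8

g^8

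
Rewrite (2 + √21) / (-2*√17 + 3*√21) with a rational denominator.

Multiply numerator and denominator by 2*√17 + 3*√21.
Denominator becomes 121; numerator becomes 4*√17 + 6*√21 + 2*√357 + 63.

(4*√17 + 6*√21 + 2*√357 + 63)/121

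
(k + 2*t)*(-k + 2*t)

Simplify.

-k^2 + 4*t^2

Difference of squares with P = 2*t, Q = k.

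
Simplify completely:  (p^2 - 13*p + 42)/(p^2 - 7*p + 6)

Factor: p^2 - 13*p + 42 = (p - 7)*(p - 6);  p^2 - 7*p + 6 = (p - 6)*(p - 1)
Cancel the common factor (p - 6).

(p - 7)/(p - 1)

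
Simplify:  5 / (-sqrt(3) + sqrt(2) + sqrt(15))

Group as (sqrt(2) + sqrt(15)) - sqrt(3); multiply by (sqrt(2) + sqrt(15)) + sqrt(3), then rationalise the remaining surd.

(-40*sqrt(2) - 15*sqrt(10) + 35*sqrt(3) + 25*sqrt(15))/38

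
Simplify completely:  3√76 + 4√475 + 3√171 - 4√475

15*√19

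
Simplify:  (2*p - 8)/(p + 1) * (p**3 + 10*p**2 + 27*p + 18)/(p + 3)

2*p**2 + 4*p - 48

Factor: 2*p - 8 = 2*(p - 4);  p**3 + 10*p**2 + 27*p + 18 = (p + 6)*(p + 3)*(p + 1)
Cancel the common factors (p + 1), (p + 3).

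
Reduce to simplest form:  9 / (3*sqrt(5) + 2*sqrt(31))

(-27*sqrt(5) + 18*sqrt(31))/79

Multiply numerator and denominator by -2*sqrt(31) + 3*sqrt(5).
Denominator becomes -79; numerator becomes -18*sqrt(31) + 27*sqrt(5).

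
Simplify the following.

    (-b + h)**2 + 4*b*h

(b + h)**2

Expanding gives b**2 + 2*b*h + h**2, a perfect square.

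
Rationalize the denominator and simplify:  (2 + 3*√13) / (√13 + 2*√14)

(-39 - 2*√13 + 4*√14 + 6*√182)/43

Multiply numerator and denominator by -2*√14 + √13.
Denominator becomes -43; numerator becomes -6*√182 - 4*√14 + 2*√13 + 39.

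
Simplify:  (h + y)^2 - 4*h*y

Expanding gives h^2 - 2*h*y + y^2, a perfect square.

(h - y)^2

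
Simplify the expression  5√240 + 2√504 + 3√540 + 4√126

24*√14 + 38*√15

5√240 = 20*√15; 2√504 = 12*√14; 3√540 = 18*√15; 4√126 = 12*√14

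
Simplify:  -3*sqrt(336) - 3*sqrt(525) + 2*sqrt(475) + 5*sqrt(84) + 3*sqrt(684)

-17*sqrt(21) + 28*sqrt(19)

3*sqrt(336) = 12*sqrt(21); 3*sqrt(525) = 15*sqrt(21); 2*sqrt(475) = 10*sqrt(19); 5*sqrt(84) = 10*sqrt(21); 3*sqrt(684) = 18*sqrt(19)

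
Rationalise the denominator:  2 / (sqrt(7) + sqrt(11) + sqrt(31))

Group as (sqrt(7) + sqrt(31)) + sqrt(11); multiply by (sqrt(7) + sqrt(31)) - sqrt(11), then rationalise the remaining surd.

(-4*sqrt(2387) - 26*sqrt(31) + 54*sqrt(11) + 70*sqrt(7))/139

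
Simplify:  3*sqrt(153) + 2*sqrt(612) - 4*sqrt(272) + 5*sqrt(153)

3*sqrt(153) = 9*sqrt(17); 2*sqrt(612) = 12*sqrt(17); 4*sqrt(272) = 16*sqrt(17); 5*sqrt(153) = 15*sqrt(17)
Combine: (9 + 12 - 16 + 15)·sqrt(17) = 20*sqrt(17)

20*sqrt(17)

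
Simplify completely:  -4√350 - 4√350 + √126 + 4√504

-13*√14

4√350 = 20*√14; 4√350 = 20*√14; √126 = 3*√14; 4√504 = 24*√14
Combine: (-20 - 20 + 3 + 24)·√14 = -13*√14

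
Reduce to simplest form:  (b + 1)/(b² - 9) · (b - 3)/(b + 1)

Factor: b² - 9 = (b + 3)·(b - 3)
Cancel the common factors (b + 1), (b - 3).

1/(b + 3)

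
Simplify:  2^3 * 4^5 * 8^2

2^19

2^3 = 2^3; 4^5 = 2^10; 8^2 = 2^6
Combine exponents: 2^19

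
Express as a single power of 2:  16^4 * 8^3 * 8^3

2^34

16^4 = 2^16; 8^3 = 2^9; 8^3 = 2^9
Combine exponents: 2^34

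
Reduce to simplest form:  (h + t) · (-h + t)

Telescope via difference of squares: (t+h)(t-h) = -h² + t².

-h² + t²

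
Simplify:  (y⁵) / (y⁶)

1/y

Quotient: (y^-1)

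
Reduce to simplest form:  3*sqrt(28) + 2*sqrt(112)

3*sqrt(28) = 6*sqrt(7); 2*sqrt(112) = 8*sqrt(7)
Combine: (6 + 8)·sqrt(7) = 14*sqrt(7)

14*sqrt(7)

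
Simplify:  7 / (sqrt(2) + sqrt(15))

(-7*sqrt(2) + 7*sqrt(15))/13

Multiply numerator and denominator by -sqrt(2) + sqrt(15).
Denominator becomes 13; numerator becomes -7*sqrt(2) + 7*sqrt(15).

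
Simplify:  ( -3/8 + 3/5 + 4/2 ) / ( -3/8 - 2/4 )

Numerator: -3/8 + 3/5 + 4/2 = 89/40
Denominator: -3/8 - 2/4 = -7/8
Divide: (89/40) · (-8/7) = -89/35

-89/35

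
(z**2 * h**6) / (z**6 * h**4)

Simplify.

h**2/z**4

Quotient: (z**-4) * h**2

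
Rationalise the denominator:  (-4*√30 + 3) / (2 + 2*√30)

Multiply numerator and denominator by -2*√30 + 2.
Denominator becomes -116; numerator becomes -14*√30 + 246.

(-123 + 7*√30)/58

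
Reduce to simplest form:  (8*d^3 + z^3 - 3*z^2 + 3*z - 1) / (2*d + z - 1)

4*d^2 - 2*d*z + 2*d + z^2 - 2*z + 1

(2*d)^3 + (z - 1)^3 = (2*d + z - 1)(4*d^2 - 2*d*z + 2*d + z^2 - 2*z + 1).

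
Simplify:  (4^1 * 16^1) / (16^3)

4^1 = 2^2; 16^1 = 2^4; 16^3 = 2^12
Combine exponents: 2^(-6)

2^(-6)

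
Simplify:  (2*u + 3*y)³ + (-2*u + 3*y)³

Write as f((3*y),(2*u)) + f((3*y),-(2*u)) and expand.

72*u²*y + 54*y³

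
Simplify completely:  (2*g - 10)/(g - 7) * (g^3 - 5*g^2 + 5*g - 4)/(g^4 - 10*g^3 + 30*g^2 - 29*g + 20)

Factor: 2*g - 10 = 2*(g - 5);  g^3 - 5*g^2 + 5*g - 4 = (g - 4)*(g^2 - g + 1);  g^4 - 10*g^3 + 30*g^2 - 29*g + 20 = (g - 4)*(g^2 - g + 1)*(g - 5)
Cancel the common factors (g^2 - g + 1), (g - 4), (g - 5).

2/(g - 7)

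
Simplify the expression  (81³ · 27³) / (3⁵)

3^16

81³ = 3^12; 27³ = 3^9; 3⁵ = 3^5
Combine exponents: 3^16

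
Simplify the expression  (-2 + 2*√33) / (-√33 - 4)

Multiply numerator and denominator by -4 + √33.
Denominator becomes -17; numerator becomes -10*√33 + 74.

(-74 + 10*√33)/17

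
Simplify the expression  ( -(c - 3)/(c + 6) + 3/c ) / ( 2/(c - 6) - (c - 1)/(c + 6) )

(c^3 - 12*c^2 + 18*c + 108)/(c^3 - 9*c^2 - 6*c)

Numerator: -(c - 3)/(c + 6) + 3/c = (-c^2 + 6*c + 18)/(c^2 + 6*c)
Denominator: 2/(c - 6) - (c - 1)/(c + 6) = (-c^2 + 9*c + 6)/(c^2 - 36)
Divide: ((-c^2 + 6*c + 18)/(c^2 + 6*c)) · ((c^2 - 36)/(-c^2 + 9*c + 6)) = (c^3 - 12*c^2 + 18*c + 108)/(c^3 - 9*c^2 - 6*c)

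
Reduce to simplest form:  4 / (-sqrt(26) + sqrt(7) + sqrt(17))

Group as (sqrt(7) + sqrt(17)) - sqrt(26); multiply by (sqrt(7) + sqrt(17)) + sqrt(26), then rationalise the remaining surd.

(sqrt(26) + 8*sqrt(17) + 18*sqrt(7) + sqrt(3094))/59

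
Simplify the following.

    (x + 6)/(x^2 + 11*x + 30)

Factor: x^2 + 11*x + 30 = (x + 6)*(x + 5)
Cancel the common factor (x + 6).

1/(x + 5)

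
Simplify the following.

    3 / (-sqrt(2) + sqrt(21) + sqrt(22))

(-123*sqrt(2) + 3*sqrt(22) + 9*sqrt(21) + 12*sqrt(231))/167

Group as (sqrt(21) + sqrt(22)) - sqrt(2); multiply by (sqrt(21) + sqrt(22)) + sqrt(2), then rationalise the remaining surd.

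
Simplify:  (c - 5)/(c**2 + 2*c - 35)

1/(c + 7)

Factor: c**2 + 2*c - 35 = (c + 7)*(c - 5)
Cancel the common factor (c - 5).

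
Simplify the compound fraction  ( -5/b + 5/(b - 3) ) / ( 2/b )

Numerator: -5/b + 5/(b - 3) = 15/(b^2 - 3*b)
Denominator: 2/b = 2/b
Divide: (15/(b^2 - 3*b)) · (b/2) = 15/(2*b - 6)

15/(2*b - 6)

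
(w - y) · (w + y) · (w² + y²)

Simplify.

Pair the conjugate factors: (w+y)(w-y) = w² - y², then repeat with the next factor.

w⁴ - y⁴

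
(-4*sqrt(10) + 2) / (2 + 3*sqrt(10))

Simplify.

Multiply numerator and denominator by -3*sqrt(10) + 2.
Denominator becomes -86; numerator becomes -14*sqrt(10) + 124.

(-62 + 7*sqrt(10))/43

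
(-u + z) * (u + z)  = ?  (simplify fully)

Telescope via difference of squares: (z+u)(z-u) = -u^2 + z^2.

-u^2 + z^2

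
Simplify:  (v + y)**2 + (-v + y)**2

Binomially expand both and collect terms in y, v.

2*v**2 + 2*y**2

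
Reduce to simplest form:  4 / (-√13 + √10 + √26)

(-92*√13 - 12*√26 + 116*√10 + 208*√5)/511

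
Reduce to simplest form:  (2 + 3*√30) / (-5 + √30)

Multiply numerator and denominator by -√30 - 5.
Denominator becomes -5; numerator becomes -100 - 17*√30.

(17*√30 + 100)/5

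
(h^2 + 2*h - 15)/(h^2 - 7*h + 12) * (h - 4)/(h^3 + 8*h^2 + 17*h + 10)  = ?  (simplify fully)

Factor: h^2 + 2*h - 15 = (h - 3)*(h + 5);  h^2 - 7*h + 12 = (h - 4)*(h - 3);  h^3 + 8*h^2 + 17*h + 10 = (h + 2)*(h + 1)*(h + 5)
Cancel the common factors (h + 5), (h - 3), (h - 4).

1/(h^2 + 3*h + 2)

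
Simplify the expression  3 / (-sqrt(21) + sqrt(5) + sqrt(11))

(5*sqrt(21) + 15*sqrt(11) + 27*sqrt(5) + 2*sqrt(1155))/65

Group as (sqrt(5) + sqrt(11)) - sqrt(21); multiply by (sqrt(5) + sqrt(11)) + sqrt(21), then rationalise the remaining surd.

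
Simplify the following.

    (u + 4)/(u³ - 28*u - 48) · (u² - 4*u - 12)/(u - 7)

Factor: u³ - 28*u - 48 = (u + 2)·(u + 4)·(u - 6);  u² - 4*u - 12 = (u + 2)·(u - 6)
Cancel the common factors (u + 2), (u + 4), (u - 6).

1/(u - 7)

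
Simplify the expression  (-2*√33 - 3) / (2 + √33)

(-60 + √33)/29

Multiply numerator and denominator by -√33 + 2.
Denominator becomes -29; numerator becomes -√33 + 60.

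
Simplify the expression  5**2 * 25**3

5**8

5**2 = 5**2; 25**3 = 5**6
Combine exponents: 5**8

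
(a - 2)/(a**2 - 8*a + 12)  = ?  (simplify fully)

1/(a - 6)

Factor: a**2 - 8*a + 12 = (a - 6)*(a - 2)
Cancel the common factor (a - 2).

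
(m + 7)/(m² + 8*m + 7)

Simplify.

1/(m + 1)

Factor: m² + 8*m + 7 = (m + 1)·(m + 7)
Cancel the common factor (m + 7).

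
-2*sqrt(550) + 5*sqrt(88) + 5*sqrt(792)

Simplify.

30*sqrt(22)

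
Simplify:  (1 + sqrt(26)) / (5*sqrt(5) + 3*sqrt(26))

Multiply numerator and denominator by -5*sqrt(5) + 3*sqrt(26).
Denominator becomes 109; numerator becomes -5*sqrt(130) - 5*sqrt(5) + 3*sqrt(26) + 78.

(-5*sqrt(130) - 5*sqrt(5) + 3*sqrt(26) + 78)/109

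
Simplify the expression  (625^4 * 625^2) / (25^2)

5^20

625^4 = 5^16; 625^2 = 5^8; 25^2 = 5^4
Combine exponents: 5^20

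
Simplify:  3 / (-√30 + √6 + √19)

(15*√30 + 51*√19 + 129*√6 + 36*√95)/431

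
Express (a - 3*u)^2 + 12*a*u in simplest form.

Expand the square and combine the 12*a*u term.

(a + 3*u)^2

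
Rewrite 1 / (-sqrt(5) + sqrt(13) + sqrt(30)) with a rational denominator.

(-19*sqrt(5) - 6*sqrt(30) + 11*sqrt(13) + 5*sqrt(78))/58

Group as (sqrt(13) + sqrt(30)) - sqrt(5); multiply by (sqrt(13) + sqrt(30)) + sqrt(5), then rationalise the remaining surd.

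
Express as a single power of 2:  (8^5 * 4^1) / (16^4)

8^5 = 2^15; 4^1 = 2^2; 16^4 = 2^16
Combine exponents: 2^1

2^1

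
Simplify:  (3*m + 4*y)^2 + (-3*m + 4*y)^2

18*m^2 + 32*y^2

Only the even-power cross terms survive.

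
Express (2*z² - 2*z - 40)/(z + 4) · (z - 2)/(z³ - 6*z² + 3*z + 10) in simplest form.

2/(z + 1)

Factor: 2*z² - 2*z - 40 = 2·(z - 5)·(z + 4);  z³ - 6*z² + 3*z + 10 = (z - 5)·(z + 1)·(z - 2)
Cancel the common factors (z + 4), (z - 5), (z - 2).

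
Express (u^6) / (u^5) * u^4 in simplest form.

Quotient: u^1
Multiply by u^4: add exponents.

u^5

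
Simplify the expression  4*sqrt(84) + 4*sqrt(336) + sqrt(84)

4*sqrt(84) = 8*sqrt(21); 4*sqrt(336) = 16*sqrt(21); sqrt(84) = 2*sqrt(21)
Combine: (8 + 16 + 2)·sqrt(21) = 26*sqrt(21)

26*sqrt(21)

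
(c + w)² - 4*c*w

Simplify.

Expand the square and combine the 4*c*w term.

(c - w)²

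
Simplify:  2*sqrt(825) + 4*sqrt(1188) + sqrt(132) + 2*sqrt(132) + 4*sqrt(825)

60*sqrt(33)

2*sqrt(825) = 10*sqrt(33); 4*sqrt(1188) = 24*sqrt(33); sqrt(132) = 2*sqrt(33); 2*sqrt(132) = 4*sqrt(33); 4*sqrt(825) = 20*sqrt(33)
Combine: (10 + 24 + 2 + 4 + 20)·sqrt(33) = 60*sqrt(33)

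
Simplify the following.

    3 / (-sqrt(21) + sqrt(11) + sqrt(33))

Group as (sqrt(11) + sqrt(33)) - sqrt(21); multiply by (sqrt(11) + sqrt(33)) + sqrt(21), then rationalise the remaining surd.

(-69*sqrt(21) - 3*sqrt(33) + 129*sqrt(11) + 198*sqrt(7))/923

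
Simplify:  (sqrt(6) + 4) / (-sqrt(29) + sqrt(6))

(-4*sqrt(29) - sqrt(174) - 4*sqrt(6) - 6)/23

Multiply numerator and denominator by sqrt(6) + sqrt(29).
Denominator becomes -23; numerator becomes 6 + 4*sqrt(6) + sqrt(174) + 4*sqrt(29).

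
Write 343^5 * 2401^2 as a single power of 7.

343^5 = 7^15; 2401^2 = 7^8
Combine exponents: 7^23

7^23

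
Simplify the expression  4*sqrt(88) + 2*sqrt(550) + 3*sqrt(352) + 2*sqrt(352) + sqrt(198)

41*sqrt(22)

4*sqrt(88) = 8*sqrt(22); 2*sqrt(550) = 10*sqrt(22); 3*sqrt(352) = 12*sqrt(22); 2*sqrt(352) = 8*sqrt(22); sqrt(198) = 3*sqrt(22)
Combine: (8 + 10 + 12 + 8 + 3)·sqrt(22) = 41*sqrt(22)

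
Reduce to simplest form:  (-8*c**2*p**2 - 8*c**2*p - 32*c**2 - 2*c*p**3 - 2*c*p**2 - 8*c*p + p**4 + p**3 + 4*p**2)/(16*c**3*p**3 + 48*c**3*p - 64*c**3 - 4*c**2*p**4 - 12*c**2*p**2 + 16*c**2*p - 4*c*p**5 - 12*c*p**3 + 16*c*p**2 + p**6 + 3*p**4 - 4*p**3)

Factor: -8*c**2*p**2 - 8*c**2*p - 32*c**2 - 2*c*p**3 - 2*c*p**2 - 8*c*p + p**4 + p**3 + 4*p**2 = (2*c + p)*(-4*c + p)*(p**2 + p + 4);  16*c**3*p**3 + 48*c**3*p - 64*c**3 - 4*c**2*p**4 - 12*c**2*p**2 + 16*c**2*p - 4*c*p**5 - 12*c*p**3 + 16*c*p**2 + p**6 + 3*p**4 - 4*p**3 = (2*c + p)*(p**2 + p + 4)*(-4*c + p)*(p - 1)*(-2*c + p)
Cancel the common factors (p**2 + p + 4), (2*c + p), (-4*c + p).

1/(-2*c*p + 2*c + p**2 - p)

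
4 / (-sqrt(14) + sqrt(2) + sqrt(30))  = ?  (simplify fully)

Group as (sqrt(2) + sqrt(30)) - sqrt(14); multiply by (sqrt(2) + sqrt(30)) + sqrt(14), then rationalise the remaining surd.

(-42*sqrt(2) - 4*sqrt(210) + 18*sqrt(14) + 14*sqrt(30))/21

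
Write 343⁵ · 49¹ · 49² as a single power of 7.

7^21

343⁵ = 7^15; 49¹ = 7^2; 49² = 7^4
Combine exponents: 7^21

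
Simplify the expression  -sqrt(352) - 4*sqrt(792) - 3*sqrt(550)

-43*sqrt(22)

sqrt(352) = 4*sqrt(22); 4*sqrt(792) = 24*sqrt(22); 3*sqrt(550) = 15*sqrt(22)
Combine: (-4 - 24 - 15)·sqrt(22) = -43*sqrt(22)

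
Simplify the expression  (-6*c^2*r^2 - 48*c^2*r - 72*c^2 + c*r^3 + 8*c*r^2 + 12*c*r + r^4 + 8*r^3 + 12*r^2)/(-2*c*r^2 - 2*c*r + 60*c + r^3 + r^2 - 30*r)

(3*c*r + 6*c + r^2 + 2*r)/(r - 5)

Factor: -6*c^2*r^2 - 48*c^2*r - 72*c^2 + c*r^3 + 8*c*r^2 + 12*c*r + r^4 + 8*r^3 + 12*r^2 = (-2*c + r)*(r + 6)*(r + 2)*(3*c + r);  -2*c*r^2 - 2*c*r + 60*c + r^3 + r^2 - 30*r = (r - 5)*(r + 6)*(-2*c + r)
Cancel the common factors (-2*c + r), (r + 6).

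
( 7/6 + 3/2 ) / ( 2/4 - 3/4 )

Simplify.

-32/3

Numerator: 7/6 + 3/2 = 8/3
Denominator: 2/4 - 3/4 = -1/4
Divide: (8/3) · (-4) = -32/3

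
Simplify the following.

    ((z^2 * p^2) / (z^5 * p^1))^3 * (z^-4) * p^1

Inside the bracket: (z^-3) * p^1
Raise to the power 3: (z^-9) * p^3
Multiply by (z^-4) * p^1: add exponents.

p^4/z^13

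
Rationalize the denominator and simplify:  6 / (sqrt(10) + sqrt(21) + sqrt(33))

Group as (sqrt(10) + sqrt(21)) + sqrt(33); multiply by (sqrt(10) + sqrt(21)) - sqrt(33), then rationalise the remaining surd.

(-9*sqrt(770) - 3*sqrt(33) + 33*sqrt(21) + 66*sqrt(10))/209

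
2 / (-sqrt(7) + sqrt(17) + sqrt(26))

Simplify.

(-18*sqrt(7) - sqrt(26) + 8*sqrt(17) + sqrt(3094))/118

Group as (sqrt(17) + sqrt(26)) - sqrt(7); multiply by (sqrt(17) + sqrt(26)) + sqrt(7), then rationalise the remaining surd.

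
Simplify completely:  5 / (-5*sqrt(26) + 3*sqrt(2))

(-25*sqrt(26) - 15*sqrt(2))/632

Multiply numerator and denominator by 3*sqrt(2) + 5*sqrt(26).
Denominator becomes -632; numerator becomes 15*sqrt(2) + 25*sqrt(26).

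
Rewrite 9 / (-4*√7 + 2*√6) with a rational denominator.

(-18*√7 - 9*√6)/44

Multiply numerator and denominator by 2*√6 + 4*√7.
Denominator becomes -88; numerator becomes 18*√6 + 36*√7.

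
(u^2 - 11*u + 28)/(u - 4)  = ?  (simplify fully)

u - 7

Factor: u^2 - 11*u + 28 = (u - 4)*(u - 7)
Cancel the common factor (u - 4).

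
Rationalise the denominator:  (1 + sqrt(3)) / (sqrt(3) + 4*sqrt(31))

Multiply numerator and denominator by -4*sqrt(31) + sqrt(3).
Denominator becomes -493; numerator becomes -4*sqrt(93) - 4*sqrt(31) + sqrt(3) + 3.

(-3 - sqrt(3) + 4*sqrt(31) + 4*sqrt(93))/493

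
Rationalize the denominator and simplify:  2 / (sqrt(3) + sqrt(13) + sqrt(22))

(-sqrt(858) - 3*sqrt(22) + 6*sqrt(13) + 16*sqrt(3))/30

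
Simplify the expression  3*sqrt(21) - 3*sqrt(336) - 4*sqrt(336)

3*sqrt(21) = 3*sqrt(21); 3*sqrt(336) = 12*sqrt(21); 4*sqrt(336) = 16*sqrt(21)
Combine: (3 - 12 - 16)·sqrt(21) = -25*sqrt(21)

-25*sqrt(21)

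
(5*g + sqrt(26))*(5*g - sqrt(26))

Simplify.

25*g^2 - 26

(5*g)^2 - (sqrt(26))^2 = 25*g^2 - 26.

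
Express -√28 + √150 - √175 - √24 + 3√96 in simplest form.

-7*√7 + 15*√6

√28 = 2*√7; √150 = 5*√6; √175 = 5*√7; √24 = 2*√6; 3√96 = 12*√6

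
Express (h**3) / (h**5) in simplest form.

h**(-2)

Quotient: (h**-2)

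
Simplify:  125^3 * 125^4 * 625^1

125^3 = 5^9; 125^4 = 5^12; 625^1 = 5^4
Combine exponents: 5^25

5^25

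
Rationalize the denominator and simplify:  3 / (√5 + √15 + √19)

(-30*√57 + 3*√19 + 27*√15 + 87*√5)/299

Group as (√15 + √19) + √5; multiply by (√15 + √19) - √5, then rationalise the remaining surd.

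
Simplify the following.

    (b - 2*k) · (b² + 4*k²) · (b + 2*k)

b⁴ - 16*k⁴

Pair the conjugate factors: (b+(2*k))(b-(2*k)) = b² - 4*k², then repeat with the next factor.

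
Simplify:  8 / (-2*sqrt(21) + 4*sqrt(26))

Multiply numerator and denominator by 2*sqrt(21) + 4*sqrt(26).
Denominator becomes 332; numerator becomes 16*sqrt(21) + 32*sqrt(26).

(4*sqrt(21) + 8*sqrt(26))/83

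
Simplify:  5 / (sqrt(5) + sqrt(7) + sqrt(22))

(-sqrt(770) - 5*sqrt(22) + 10*sqrt(7) + 12*sqrt(5))/4

Group as (sqrt(5) + sqrt(7)) + sqrt(22); multiply by (sqrt(5) + sqrt(7)) - sqrt(22), then rationalise the remaining surd.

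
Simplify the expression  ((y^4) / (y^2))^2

Inside the bracket: y^2
Raise to the power 2: y^4

y^4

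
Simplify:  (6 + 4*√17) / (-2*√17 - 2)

Multiply numerator and denominator by -2 + 2*√17.
Denominator becomes -64; numerator becomes 4*√17 + 124.

(-31 - √17)/16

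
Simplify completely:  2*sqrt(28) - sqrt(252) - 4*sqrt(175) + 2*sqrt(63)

2*sqrt(28) = 4*sqrt(7); sqrt(252) = 6*sqrt(7); 4*sqrt(175) = 20*sqrt(7); 2*sqrt(63) = 6*sqrt(7)
Combine: (4 - 6 - 20 + 6)·sqrt(7) = -16*sqrt(7)

-16*sqrt(7)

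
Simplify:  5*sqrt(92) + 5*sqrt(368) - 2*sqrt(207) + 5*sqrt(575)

49*sqrt(23)

5*sqrt(92) = 10*sqrt(23); 5*sqrt(368) = 20*sqrt(23); 2*sqrt(207) = 6*sqrt(23); 5*sqrt(575) = 25*sqrt(23)
Combine: (10 + 20 - 6 + 25)·sqrt(23) = 49*sqrt(23)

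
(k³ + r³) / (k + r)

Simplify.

k² - k*r + r²

Factor as (a+b)(a^2-ab+b^2) with a=k, b=r.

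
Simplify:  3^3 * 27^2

3^9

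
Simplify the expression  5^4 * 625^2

5^12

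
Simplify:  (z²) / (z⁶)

z^(-4)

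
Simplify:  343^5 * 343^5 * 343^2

7^36

343^5 = 7^15; 343^5 = 7^15; 343^2 = 7^6
Combine exponents: 7^36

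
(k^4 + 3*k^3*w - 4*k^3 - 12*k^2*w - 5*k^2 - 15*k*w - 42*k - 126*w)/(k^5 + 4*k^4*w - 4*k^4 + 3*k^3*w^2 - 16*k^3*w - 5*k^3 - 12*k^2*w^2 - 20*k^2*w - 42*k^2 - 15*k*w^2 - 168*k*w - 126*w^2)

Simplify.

1/(k + w)

Factor: k^4 + 3*k^3*w - 4*k^3 - 12*k^2*w - 5*k^2 - 15*k*w - 42*k - 126*w = (k - 6)*(k + 3*w)*(k^2 + 2*k + 7);  k^5 + 4*k^4*w - 4*k^4 + 3*k^3*w^2 - 16*k^3*w - 5*k^3 - 12*k^2*w^2 - 20*k^2*w - 42*k^2 - 15*k*w^2 - 168*k*w - 126*w^2 = (k + 3*w)*(k + w)*(k - 6)*(k^2 + 2*k + 7)
Cancel the common factors (k^2 + 2*k + 7), (k + 3*w), (k - 6).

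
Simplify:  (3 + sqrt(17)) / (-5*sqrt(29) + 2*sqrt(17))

(-5*sqrt(493) - 15*sqrt(29) - 34 - 6*sqrt(17))/657

Multiply numerator and denominator by 2*sqrt(17) + 5*sqrt(29).
Denominator becomes -657; numerator becomes 6*sqrt(17) + 34 + 15*sqrt(29) + 5*sqrt(493).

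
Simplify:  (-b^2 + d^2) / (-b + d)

Factor d^2 - b^2 and cancel (-b + d).

b + d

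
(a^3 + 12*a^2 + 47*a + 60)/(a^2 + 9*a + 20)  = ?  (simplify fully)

a + 3

Factor: a^3 + 12*a^2 + 47*a + 60 = (a + 3)*(a + 5)*(a + 4);  a^2 + 9*a + 20 = (a + 5)*(a + 4)
Cancel the common factors (a + 4), (a + 5).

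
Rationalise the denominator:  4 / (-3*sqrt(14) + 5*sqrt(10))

Multiply numerator and denominator by 3*sqrt(14) + 5*sqrt(10).
Denominator becomes 124; numerator becomes 12*sqrt(14) + 20*sqrt(10).

(3*sqrt(14) + 5*sqrt(10))/31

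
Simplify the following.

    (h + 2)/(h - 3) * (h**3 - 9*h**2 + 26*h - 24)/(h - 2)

h**2 - 2*h - 8

Factor: h**3 - 9*h**2 + 26*h - 24 = (h - 3)*(h - 4)*(h - 2)
Cancel the common factors (h - 3), (h - 2).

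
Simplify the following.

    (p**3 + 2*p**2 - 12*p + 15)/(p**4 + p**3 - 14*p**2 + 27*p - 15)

1/(p - 1)

Factor: p**3 + 2*p**2 - 12*p + 15 = (p**2 - 3*p + 3)*(p + 5);  p**4 + p**3 - 14*p**2 + 27*p - 15 = (p**2 - 3*p + 3)*(p - 1)*(p + 5)
Cancel the common factors (p**2 - 3*p + 3), (p + 5).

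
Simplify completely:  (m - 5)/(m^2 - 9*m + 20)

Factor: m^2 - 9*m + 20 = (m - 5)*(m - 4)
Cancel the common factor (m - 5).

1/(m - 4)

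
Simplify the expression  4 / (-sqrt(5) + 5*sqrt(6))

Multiply numerator and denominator by sqrt(5) + 5*sqrt(6).
Denominator becomes 145; numerator becomes 4*sqrt(5) + 20*sqrt(6).

(4*sqrt(5) + 20*sqrt(6))/145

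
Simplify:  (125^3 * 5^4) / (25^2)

5^9

125^3 = 5^9; 5^4 = 5^4; 25^2 = 5^4
Combine exponents: 5^9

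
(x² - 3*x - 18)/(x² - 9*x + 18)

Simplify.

(x + 3)/(x - 3)

Factor: x² - 3*x - 18 = (x + 3)·(x - 6);  x² - 9*x + 18 = (x - 3)·(x - 6)
Cancel the common factor (x - 6).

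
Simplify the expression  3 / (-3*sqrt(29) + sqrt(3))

Multiply numerator and denominator by sqrt(3) + 3*sqrt(29).
Denominator becomes -258; numerator becomes 3*sqrt(3) + 9*sqrt(29).

(-3*sqrt(29) - sqrt(3))/86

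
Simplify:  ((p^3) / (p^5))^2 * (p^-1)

Inside the bracket: (p^-2)
Raise to the power 2: (p^-4)
Multiply by (p^-1): add exponents.

p^(-5)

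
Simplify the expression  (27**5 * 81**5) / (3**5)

27**5 = 3**15; 81**5 = 3**20; 3**5 = 3**5
Combine exponents: 3**30

3**30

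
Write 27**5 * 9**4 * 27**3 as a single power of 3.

3**32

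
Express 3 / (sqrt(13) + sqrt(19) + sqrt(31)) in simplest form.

(-2*sqrt(7657) + sqrt(31) + 25*sqrt(19) + 37*sqrt(13))/329

Group as (sqrt(19) + sqrt(31)) + sqrt(13); multiply by (sqrt(19) + sqrt(31)) - sqrt(13), then rationalise the remaining surd.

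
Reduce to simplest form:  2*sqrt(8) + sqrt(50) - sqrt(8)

7*sqrt(2)

2*sqrt(8) = 4*sqrt(2); sqrt(50) = 5*sqrt(2); sqrt(8) = 2*sqrt(2)
Combine: (4 + 5 - 2)·sqrt(2) = 7*sqrt(2)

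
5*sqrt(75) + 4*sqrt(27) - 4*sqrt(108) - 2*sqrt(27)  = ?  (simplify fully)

7*sqrt(3)

5*sqrt(75) = 25*sqrt(3); 4*sqrt(27) = 12*sqrt(3); 4*sqrt(108) = 24*sqrt(3); 2*sqrt(27) = 6*sqrt(3)
Combine: (25 + 12 - 24 - 6)·sqrt(3) = 7*sqrt(3)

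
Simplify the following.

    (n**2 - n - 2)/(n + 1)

n - 2

Factor: n**2 - n - 2 = (n - 2)*(n + 1)
Cancel the common factor (n + 1).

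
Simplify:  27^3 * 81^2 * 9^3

27^3 = 3^9; 81^2 = 3^8; 9^3 = 3^6
Combine exponents: 3^23

3^23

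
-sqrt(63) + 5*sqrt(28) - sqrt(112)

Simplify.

sqrt(63) = 3*sqrt(7); 5*sqrt(28) = 10*sqrt(7); sqrt(112) = 4*sqrt(7)
Combine: (-3 + 10 - 4)·sqrt(7) = 3*sqrt(7)

3*sqrt(7)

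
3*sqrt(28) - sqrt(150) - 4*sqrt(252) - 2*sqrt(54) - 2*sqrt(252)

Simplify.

3*sqrt(28) = 6*sqrt(7); sqrt(150) = 5*sqrt(6); 4*sqrt(252) = 24*sqrt(7); 2*sqrt(54) = 6*sqrt(6); 2*sqrt(252) = 12*sqrt(7)

-30*sqrt(7) - 11*sqrt(6)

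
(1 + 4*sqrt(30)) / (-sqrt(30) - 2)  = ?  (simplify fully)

Multiply numerator and denominator by -2 + sqrt(30).
Denominator becomes -26; numerator becomes -7*sqrt(30) + 118.

(-118 + 7*sqrt(30))/26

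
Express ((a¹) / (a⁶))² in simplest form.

a^(-10)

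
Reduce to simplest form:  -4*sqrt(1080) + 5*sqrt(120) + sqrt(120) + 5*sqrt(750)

13*sqrt(30)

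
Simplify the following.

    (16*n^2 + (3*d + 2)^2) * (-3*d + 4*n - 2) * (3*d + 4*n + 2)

Pair the conjugate factors: ((4*n)+(3*d + 2))((4*n)-(3*d + 2)) = -9*d^2 - 12*d + 16*n^2 - 4, then repeat with the next factor.

-81*d^4 - 216*d^3 - 216*d^2 - 96*d + 256*n^4 - 16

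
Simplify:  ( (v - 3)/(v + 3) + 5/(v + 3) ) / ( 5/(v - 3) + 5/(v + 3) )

Numerator: (v - 3)/(v + 3) + 5/(v + 3) = (v + 2)/(v + 3)
Denominator: 5/(v - 3) + 5/(v + 3) = 10*v/(v^2 - 9)
Divide: ((v + 2)/(v + 3)) · ((v^2 - 9)/(10*v)) = (v^2 - v - 6)/(10*v)

(v^2 - v - 6)/(10*v)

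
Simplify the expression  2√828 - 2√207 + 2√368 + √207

17*√23

2√828 = 12*√23; 2√207 = 6*√23; 2√368 = 8*√23; √207 = 3*√23
Combine: (12 - 6 + 8 + 3)·√23 = 17*√23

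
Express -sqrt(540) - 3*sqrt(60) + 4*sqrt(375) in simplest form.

sqrt(540) = 6*sqrt(15); 3*sqrt(60) = 6*sqrt(15); 4*sqrt(375) = 20*sqrt(15)
Combine: (-6 - 6 + 20)·sqrt(15) = 8*sqrt(15)

8*sqrt(15)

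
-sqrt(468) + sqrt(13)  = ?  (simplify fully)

-5*sqrt(13)

sqrt(468) = 6*sqrt(13); sqrt(13) = sqrt(13)
Combine: (-6 + 1)·sqrt(13) = -5*sqrt(13)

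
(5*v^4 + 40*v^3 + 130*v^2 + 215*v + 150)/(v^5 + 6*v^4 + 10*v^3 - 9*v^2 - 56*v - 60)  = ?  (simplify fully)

Factor: 5*v^4 + 40*v^3 + 130*v^2 + 215*v + 150 = 5*(v + 2)*(v^2 + 3*v + 5)*(v + 3);  v^5 + 6*v^4 + 10*v^3 - 9*v^2 - 56*v - 60 = (v - 2)*(v + 2)*(v + 3)*(v^2 + 3*v + 5)
Cancel the common factors (v^2 + 3*v + 5), (v + 2), (v + 3).

5/(v - 2)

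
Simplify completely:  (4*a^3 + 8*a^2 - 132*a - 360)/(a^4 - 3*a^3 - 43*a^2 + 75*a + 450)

4/(a - 5)

Factor: 4*a^3 + 8*a^2 - 132*a - 360 = 4*(a - 6)*(a + 5)*(a + 3);  a^4 - 3*a^3 - 43*a^2 + 75*a + 450 = (a + 5)*(a - 5)*(a + 3)*(a - 6)
Cancel the common factors (a + 3), (a - 6), (a + 5).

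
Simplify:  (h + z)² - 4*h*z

(h - z)²

After expansion: h² - 2*h*z + z² — a perfect-square trinomial.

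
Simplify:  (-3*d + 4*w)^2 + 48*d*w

(3*d + 4*w)^2

After expansion: 9*d^2 + 24*d*w + 16*w^2 — a perfect-square trinomial.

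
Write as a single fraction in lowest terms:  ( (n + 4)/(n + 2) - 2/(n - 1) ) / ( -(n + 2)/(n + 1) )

(-n^3 - 2*n^2 + 7*n + 8)/(n^3 + 3*n^2 - 4)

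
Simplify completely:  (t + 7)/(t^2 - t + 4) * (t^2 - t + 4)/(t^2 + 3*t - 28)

Factor: t^2 + 3*t - 28 = (t + 7)*(t - 4)
Cancel the common factors (t^2 - t + 4), (t + 7).

1/(t - 4)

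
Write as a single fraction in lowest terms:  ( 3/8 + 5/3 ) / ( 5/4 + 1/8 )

49/33

Numerator: 3/8 + 5/3 = 49/24
Denominator: 5/4 + 1/8 = 11/8
Divide: (49/24) · (8/11) = 49/33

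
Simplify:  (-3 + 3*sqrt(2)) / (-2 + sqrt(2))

Multiply numerator and denominator by -2 - sqrt(2).
Denominator becomes 2; numerator becomes -3*sqrt(2).

-3*sqrt(2)/2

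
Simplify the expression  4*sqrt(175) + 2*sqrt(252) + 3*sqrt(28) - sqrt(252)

32*sqrt(7)

4*sqrt(175) = 20*sqrt(7); 2*sqrt(252) = 12*sqrt(7); 3*sqrt(28) = 6*sqrt(7); sqrt(252) = 6*sqrt(7)
Combine: (20 + 12 + 6 - 6)·sqrt(7) = 32*sqrt(7)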